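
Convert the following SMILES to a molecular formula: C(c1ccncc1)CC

Heavy atoms from the SMILES: 8 C, 1 N.
Implicit hydrogens by atom environment:
  4 × C (aromatic): 1 H each → 4
  2 × C: 2 H each → 4
  1 × C: 3 H
  1 × C (aromatic): no H
  1 × N (aromatic): no H
  Total hydrogens = 11.
Molecular formula: C8H11N

C8H11N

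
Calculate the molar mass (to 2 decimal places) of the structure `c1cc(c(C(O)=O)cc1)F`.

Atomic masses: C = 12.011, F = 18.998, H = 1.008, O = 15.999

Molecular formula: C7H5FO2.
M = 7×12.011 + 1×18.998 + 5×1.008 + 2×15.999 = 140.11 g/mol.

140.11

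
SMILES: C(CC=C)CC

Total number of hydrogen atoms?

12

Hydrogens are implicit in SMILES; fill each atom to its normal valence:
  4 × C: 2 H each → 8
  1 × C: 3 H
  1 × C: 1 H
  Total hydrogens = 12.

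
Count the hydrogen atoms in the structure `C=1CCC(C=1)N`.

9

Hydrogens are implicit in SMILES; fill each atom to its normal valence:
  3 × C: 1 H each → 3
  2 × C: 2 H each → 4
  1 × N: 2 H
  Total hydrogens = 9.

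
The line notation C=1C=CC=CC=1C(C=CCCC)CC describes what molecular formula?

C14H20

Heavy atoms from the SMILES: 14 C.
Implicit hydrogens by atom environment:
  5 × C (aromatic): 1 H each → 5
  3 × C: 2 H each → 6
  3 × C: 1 H each → 3
  2 × C: 3 H each → 6
  1 × C (aromatic): no H
  Total hydrogens = 20.
Molecular formula: C14H20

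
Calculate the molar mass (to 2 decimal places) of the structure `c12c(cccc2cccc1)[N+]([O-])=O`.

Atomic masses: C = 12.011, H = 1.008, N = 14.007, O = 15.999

Molecular formula: C10H7NO2.
M = 10×12.011 + 7×1.008 + 1×14.007 + 2×15.999 = 173.17 g/mol.

173.17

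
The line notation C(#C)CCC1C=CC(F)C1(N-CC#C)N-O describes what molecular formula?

C12H15FN2O

Heavy atoms from the SMILES: 12 C, 1 F, 2 N, 1 O.
Implicit hydrogens by atom environment:
  6 × C: 1 H each → 6
  3 × C: 2 H each → 6
  3 × C: no H
  2 × N: 1 H each → 2
  1 × F: no H
  1 × O: 1 H
  Total hydrogens = 15.
Molecular formula: C12H15FN2O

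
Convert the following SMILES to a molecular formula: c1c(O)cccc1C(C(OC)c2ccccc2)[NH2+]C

Heavy atoms from the SMILES: 16 C, 1 N, 2 O.
Implicit hydrogens by atom environment:
  9 × C (aromatic): 1 H each → 9
  3 × C (aromatic): no H
  2 × C: 3 H each → 6
  2 × C: 1 H each → 2
  1 × N (charge +1): 2 H
  1 × O: 1 H
  1 × O: no H
  Total hydrogens = 20.
Net charge +1.
Molecular formula: C16H20NO2+

C16H20NO2+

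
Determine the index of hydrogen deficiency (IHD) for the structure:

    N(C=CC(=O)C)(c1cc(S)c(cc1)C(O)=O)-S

7

Molecular formula from the SMILES: C11H11NO3S2.
DoU = (2C + 2 + N − H − X)/2 = (2·11 + 2 + 1 − 11 − 0)/2 = 14/2 = 7.
(Structurally: 1 ring(s) + 6 π bond(s) = 7.)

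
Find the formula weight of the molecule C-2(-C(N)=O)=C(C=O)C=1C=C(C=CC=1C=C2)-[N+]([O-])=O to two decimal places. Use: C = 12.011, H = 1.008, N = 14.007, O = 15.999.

244.21

Molecular formula: C12H8N2O4.
M = 12×12.011 + 8×1.008 + 2×14.007 + 4×15.999 = 244.21 g/mol.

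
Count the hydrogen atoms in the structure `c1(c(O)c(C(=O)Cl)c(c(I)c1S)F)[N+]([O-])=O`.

2

Hydrogens are implicit in SMILES; fill each atom to its normal valence:
  6 × C (aromatic): no H
  2 × O: no H
  1 × C: no H
  1 × Cl: no H
  1 × F: no H
  1 × I: no H
  1 × N (charge +1): no H
  1 × O: 1 H
  1 × O (charge -1): no H
  1 × S: 1 H
  Total hydrogens = 2.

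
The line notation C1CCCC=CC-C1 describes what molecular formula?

Heavy atoms from the SMILES: 8 C.
Implicit hydrogens by atom environment:
  6 × C: 2 H each → 12
  2 × C: 1 H each → 2
  Total hydrogens = 14.
Molecular formula: C8H14

C8H14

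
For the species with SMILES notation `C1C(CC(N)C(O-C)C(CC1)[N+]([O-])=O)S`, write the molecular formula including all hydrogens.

Heavy atoms from the SMILES: 9 C, 2 N, 3 O, 1 S.
Implicit hydrogens by atom environment:
  4 × C: 2 H each → 8
  4 × C: 1 H each → 4
  2 × O: no H
  1 × C: 3 H
  1 × N: 2 H
  1 × N (charge +1): no H
  1 × O (charge -1): no H
  1 × S: 1 H
  Total hydrogens = 18.
Molecular formula: C9H18N2O3S

C9H18N2O3S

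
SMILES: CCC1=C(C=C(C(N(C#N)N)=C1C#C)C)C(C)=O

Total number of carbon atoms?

14

The symbol for carbon appears 14 times in the SMILES.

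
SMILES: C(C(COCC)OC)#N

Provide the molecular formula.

C6H11NO2

Heavy atoms from the SMILES: 6 C, 1 N, 2 O.
Implicit hydrogens by atom environment:
  2 × C: 3 H each → 6
  2 × C: 2 H each → 4
  2 × O: no H
  1 × C: 1 H
  1 × C: no H
  1 × N: no H
  Total hydrogens = 11.
Molecular formula: C6H11NO2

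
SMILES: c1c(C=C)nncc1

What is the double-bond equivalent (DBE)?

Molecular formula from the SMILES: C6H6N2.
DoU = (2C + 2 + N − H − X)/2 = (2·6 + 2 + 2 − 6 − 0)/2 = 10/2 = 5.
(Structurally: 1 ring(s) + 4 π bond(s) = 5.)

5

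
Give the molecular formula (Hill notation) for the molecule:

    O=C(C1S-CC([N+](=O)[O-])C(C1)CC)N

Heavy atoms from the SMILES: 8 C, 2 N, 3 O, 1 S.
Implicit hydrogens by atom environment:
  3 × C: 2 H each → 6
  3 × C: 1 H each → 3
  2 × O: no H
  1 × C: 3 H
  1 × C: no H
  1 × N: 2 H
  1 × N (charge +1): no H
  1 × O (charge -1): no H
  1 × S: no H
  Total hydrogens = 14.
Molecular formula: C8H14N2O3S

C8H14N2O3S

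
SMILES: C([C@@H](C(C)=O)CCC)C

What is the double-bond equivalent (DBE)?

Molecular formula from the SMILES: C8H16O.
DoU = (2C + 2 + N − H − X)/2 = (2·8 + 2 + 0 − 16 − 0)/2 = 2/2 = 1.
(Structurally: 0 ring(s) + 1 π bond(s) = 1.)

1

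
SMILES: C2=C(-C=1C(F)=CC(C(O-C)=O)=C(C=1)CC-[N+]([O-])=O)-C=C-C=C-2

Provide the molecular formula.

Heavy atoms from the SMILES: 16 C, 1 F, 1 N, 4 O.
Implicit hydrogens by atom environment:
  7 × C (aromatic): 1 H each → 7
  5 × C (aromatic): no H
  3 × O: no H
  2 × C: 2 H each → 4
  1 × C: 3 H
  1 × C: no H
  1 × F: no H
  1 × N (charge +1): no H
  1 × O (charge -1): no H
  Total hydrogens = 14.
Molecular formula: C16H14FNO4

C16H14FNO4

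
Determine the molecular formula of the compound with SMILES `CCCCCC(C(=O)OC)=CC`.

Heavy atoms from the SMILES: 10 C, 2 O.
Implicit hydrogens by atom environment:
  4 × C: 2 H each → 8
  3 × C: 3 H each → 9
  2 × C: no H
  2 × O: no H
  1 × C: 1 H
  Total hydrogens = 18.
Molecular formula: C10H18O2

C10H18O2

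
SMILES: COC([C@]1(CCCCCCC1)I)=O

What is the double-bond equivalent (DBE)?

Molecular formula from the SMILES: C10H17IO2.
DoU = (2C + 2 + N − H − X)/2 = (2·10 + 2 + 0 − 17 − 1)/2 = 4/2 = 2.
(Structurally: 1 ring(s) + 1 π bond(s) = 2.)

2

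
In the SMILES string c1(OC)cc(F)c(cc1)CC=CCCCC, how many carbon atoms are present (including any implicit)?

14

The symbol for carbon appears 14 times in the SMILES. Lowercase c denotes aromatic carbon and counts toward C.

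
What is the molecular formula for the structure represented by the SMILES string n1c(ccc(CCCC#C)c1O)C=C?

C12H13NO

Heavy atoms from the SMILES: 12 C, 1 N, 1 O.
Implicit hydrogens by atom environment:
  4 × C: 2 H each → 8
  3 × C (aromatic): no H
  2 × C (aromatic): 1 H each → 2
  2 × C: 1 H each → 2
  1 × C: no H
  1 × N (aromatic): no H
  1 × O: 1 H
  Total hydrogens = 13.
Molecular formula: C12H13NO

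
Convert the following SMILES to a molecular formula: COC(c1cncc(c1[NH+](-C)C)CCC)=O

Heavy atoms from the SMILES: 12 C, 2 N, 2 O.
Implicit hydrogens by atom environment:
  4 × C: 3 H each → 12
  3 × C (aromatic): no H
  2 × C: 2 H each → 4
  2 × C (aromatic): 1 H each → 2
  2 × O: no H
  1 × C: no H
  1 × N (charge +1): 1 H
  1 × N (aromatic): no H
  Total hydrogens = 19.
Net charge +1.
Molecular formula: C12H19N2O2+

C12H19N2O2+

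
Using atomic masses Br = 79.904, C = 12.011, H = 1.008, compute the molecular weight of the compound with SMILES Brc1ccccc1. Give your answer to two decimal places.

157.01

Molecular formula: C6H5Br.
M = 1×79.904 + 6×12.011 + 5×1.008 = 157.01 g/mol.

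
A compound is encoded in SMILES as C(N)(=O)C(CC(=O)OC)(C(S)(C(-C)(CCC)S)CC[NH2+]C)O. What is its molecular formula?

Heavy atoms from the SMILES: 14 C, 2 N, 4 O, 2 S.
Implicit hydrogens by atom environment:
  5 × C: 2 H each → 10
  5 × C: no H
  4 × C: 3 H each → 12
  3 × O: no H
  2 × S: 1 H each → 2
  1 × N: 2 H
  1 × N (charge +1): 2 H
  1 × O: 1 H
  Total hydrogens = 29.
Net charge +1.
Molecular formula: C14H29N2O4S2+

C14H29N2O4S2+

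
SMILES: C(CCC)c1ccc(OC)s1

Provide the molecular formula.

Heavy atoms from the SMILES: 9 C, 1 O, 1 S.
Implicit hydrogens by atom environment:
  3 × C: 2 H each → 6
  2 × C: 3 H each → 6
  2 × C (aromatic): 1 H each → 2
  2 × C (aromatic): no H
  1 × O: no H
  1 × S (aromatic): no H
  Total hydrogens = 14.
Molecular formula: C9H14OS

C9H14OS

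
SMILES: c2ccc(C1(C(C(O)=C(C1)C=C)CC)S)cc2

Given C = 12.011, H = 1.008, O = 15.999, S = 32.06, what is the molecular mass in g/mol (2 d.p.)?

Molecular formula: C15H18OS.
M = 15×12.011 + 18×1.008 + 1×15.999 + 1×32.06 = 246.37 g/mol.

246.37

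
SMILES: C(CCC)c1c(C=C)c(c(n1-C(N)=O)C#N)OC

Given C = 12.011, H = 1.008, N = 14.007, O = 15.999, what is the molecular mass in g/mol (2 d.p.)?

247.30

Molecular formula: C13H17N3O2.
M = 13×12.011 + 17×1.008 + 3×14.007 + 2×15.999 = 247.30 g/mol.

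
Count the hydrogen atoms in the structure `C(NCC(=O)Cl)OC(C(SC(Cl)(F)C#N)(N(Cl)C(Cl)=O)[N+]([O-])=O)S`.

7

Hydrogens are implicit in SMILES; fill each atom to its normal valence:
  5 × C: no H
  4 × Cl: no H
  4 × O: no H
  2 × C: 2 H each → 4
  2 × N: no H
  1 × C: 1 H
  1 × F: no H
  1 × N: 1 H
  1 × N (charge +1): no H
  1 × O (charge -1): no H
  1 × S: 1 H
  1 × S: no H
  Total hydrogens = 7.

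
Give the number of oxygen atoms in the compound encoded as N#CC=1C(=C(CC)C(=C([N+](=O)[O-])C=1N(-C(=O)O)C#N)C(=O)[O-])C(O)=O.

The symbol for oxygen appears 8 times in the SMILES.

8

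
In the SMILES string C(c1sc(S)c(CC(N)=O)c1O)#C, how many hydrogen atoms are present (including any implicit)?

7

Hydrogens are implicit in SMILES; fill each atom to its normal valence:
  4 × C (aromatic): no H
  2 × C: no H
  1 × C: 2 H
  1 × C: 1 H
  1 × N: 2 H
  1 × O: 1 H
  1 × O: no H
  1 × S: 1 H
  1 × S (aromatic): no H
  Total hydrogens = 7.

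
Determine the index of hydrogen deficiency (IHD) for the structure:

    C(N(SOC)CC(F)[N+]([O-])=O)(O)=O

Molecular formula from the SMILES: C4H7FN2O5S.
DoU = (2C + 2 + N − H − X)/2 = (2·4 + 2 + 2 − 7 − 1)/2 = 4/2 = 2.
(Structurally: 0 ring(s) + 2 π bond(s) = 2.)

2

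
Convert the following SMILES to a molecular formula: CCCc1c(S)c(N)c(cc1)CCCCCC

C15H25NS

Heavy atoms from the SMILES: 15 C, 1 N, 1 S.
Implicit hydrogens by atom environment:
  7 × C: 2 H each → 14
  4 × C (aromatic): no H
  2 × C: 3 H each → 6
  2 × C (aromatic): 1 H each → 2
  1 × N: 2 H
  1 × S: 1 H
  Total hydrogens = 25.
Molecular formula: C15H25NS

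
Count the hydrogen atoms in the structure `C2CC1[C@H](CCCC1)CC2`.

18

Hydrogens are implicit in SMILES; fill each atom to its normal valence:
  8 × C: 2 H each → 16
  2 × C: 1 H each → 2
  Total hydrogens = 18.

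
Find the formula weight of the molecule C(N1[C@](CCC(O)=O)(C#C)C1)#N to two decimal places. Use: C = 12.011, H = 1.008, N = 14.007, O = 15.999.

164.16

Molecular formula: C8H8N2O2.
M = 8×12.011 + 8×1.008 + 2×14.007 + 2×15.999 = 164.16 g/mol.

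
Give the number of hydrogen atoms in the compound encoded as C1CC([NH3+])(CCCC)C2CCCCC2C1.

Hydrogens are implicit in SMILES; fill each atom to its normal valence:
  10 × C: 2 H each → 20
  2 × C: 1 H each → 2
  1 × C: 3 H
  1 × C: no H
  1 × N (charge +1): 3 H
  Total hydrogens = 28.

28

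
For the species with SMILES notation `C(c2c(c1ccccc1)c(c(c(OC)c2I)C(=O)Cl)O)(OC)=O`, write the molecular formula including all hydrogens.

Heavy atoms from the SMILES: 16 C, 1 Cl, 1 I, 5 O.
Implicit hydrogens by atom environment:
  7 × C (aromatic): no H
  5 × C (aromatic): 1 H each → 5
  4 × O: no H
  2 × C: 3 H each → 6
  2 × C: no H
  1 × Cl: no H
  1 × I: no H
  1 × O: 1 H
  Total hydrogens = 12.
Molecular formula: C16H12ClIO5

C16H12ClIO5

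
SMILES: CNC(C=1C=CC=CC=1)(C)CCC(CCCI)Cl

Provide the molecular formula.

C15H23ClIN

Heavy atoms from the SMILES: 15 C, 1 Cl, 1 I, 1 N.
Implicit hydrogens by atom environment:
  5 × C: 2 H each → 10
  5 × C (aromatic): 1 H each → 5
  2 × C: 3 H each → 6
  1 × C: 1 H
  1 × C: no H
  1 × C (aromatic): no H
  1 × Cl: no H
  1 × I: no H
  1 × N: 1 H
  Total hydrogens = 23.
Molecular formula: C15H23ClIN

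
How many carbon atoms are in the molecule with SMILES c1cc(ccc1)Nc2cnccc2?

The symbol for carbon appears 11 times in the SMILES. Lowercase c denotes aromatic carbon and counts toward C.

11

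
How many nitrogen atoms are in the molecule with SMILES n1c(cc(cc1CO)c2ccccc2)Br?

1

The symbol for nitrogen appears 1 time in the SMILES.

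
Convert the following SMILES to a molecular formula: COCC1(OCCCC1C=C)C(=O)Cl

Heavy atoms from the SMILES: 10 C, 1 Cl, 3 O.
Implicit hydrogens by atom environment:
  5 × C: 2 H each → 10
  3 × O: no H
  2 × C: 1 H each → 2
  2 × C: no H
  1 × C: 3 H
  1 × Cl: no H
  Total hydrogens = 15.
Molecular formula: C10H15ClO3

C10H15ClO3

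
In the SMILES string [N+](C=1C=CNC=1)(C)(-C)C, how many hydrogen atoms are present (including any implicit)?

13

Hydrogens are implicit in SMILES; fill each atom to its normal valence:
  3 × C: 3 H each → 9
  3 × C (aromatic): 1 H each → 3
  1 × C (aromatic): no H
  1 × N (aromatic): 1 H
  1 × N (charge +1): no H
  Total hydrogens = 13.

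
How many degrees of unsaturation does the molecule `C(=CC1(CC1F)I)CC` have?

Molecular formula from the SMILES: C7H10FI.
DoU = (2C + 2 + N − H − X)/2 = (2·7 + 2 + 0 − 10 − 2)/2 = 4/2 = 2.
(Structurally: 1 ring(s) + 1 π bond(s) = 2.)

2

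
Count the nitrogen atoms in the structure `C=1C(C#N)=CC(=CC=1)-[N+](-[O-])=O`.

2

The symbol for nitrogen appears 2 times in the SMILES.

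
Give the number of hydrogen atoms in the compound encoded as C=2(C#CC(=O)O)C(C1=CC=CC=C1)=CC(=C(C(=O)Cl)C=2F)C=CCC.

Hydrogens are implicit in SMILES; fill each atom to its normal valence:
  6 × C (aromatic): 1 H each → 6
  6 × C (aromatic): no H
  4 × C: no H
  2 × C: 1 H each → 2
  2 × O: no H
  1 × C: 3 H
  1 × C: 2 H
  1 × Cl: no H
  1 × F: no H
  1 × O: 1 H
  Total hydrogens = 14.

14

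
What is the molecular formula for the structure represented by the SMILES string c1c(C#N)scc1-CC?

Heavy atoms from the SMILES: 7 C, 1 N, 1 S.
Implicit hydrogens by atom environment:
  2 × C (aromatic): 1 H each → 2
  2 × C (aromatic): no H
  1 × C: 3 H
  1 × C: 2 H
  1 × C: no H
  1 × N: no H
  1 × S (aromatic): no H
  Total hydrogens = 7.
Molecular formula: C7H7NS

C7H7NS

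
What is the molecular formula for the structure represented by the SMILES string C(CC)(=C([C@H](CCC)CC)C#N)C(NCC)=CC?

C16H28N2

Heavy atoms from the SMILES: 16 C, 2 N.
Implicit hydrogens by atom environment:
  5 × C: 3 H each → 15
  5 × C: 2 H each → 10
  4 × C: no H
  2 × C: 1 H each → 2
  1 × N: 1 H
  1 × N: no H
  Total hydrogens = 28.
Molecular formula: C16H28N2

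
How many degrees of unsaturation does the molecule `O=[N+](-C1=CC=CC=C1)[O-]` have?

Molecular formula from the SMILES: C6H5NO2.
DoU = (2C + 2 + N − H − X)/2 = (2·6 + 2 + 1 − 5 − 0)/2 = 10/2 = 5.
(Structurally: 1 ring(s) + 4 π bond(s) = 5.)

5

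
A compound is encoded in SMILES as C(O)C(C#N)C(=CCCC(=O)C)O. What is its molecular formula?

Heavy atoms from the SMILES: 9 C, 1 N, 3 O.
Implicit hydrogens by atom environment:
  3 × C: 2 H each → 6
  3 × C: no H
  2 × C: 1 H each → 2
  2 × O: 1 H each → 2
  1 × C: 3 H
  1 × N: no H
  1 × O: no H
  Total hydrogens = 13.
Molecular formula: C9H13NO3

C9H13NO3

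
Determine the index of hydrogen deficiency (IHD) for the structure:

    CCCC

0

Molecular formula from the SMILES: C4H10.
DoU = (2C + 2 + N − H − X)/2 = (2·4 + 2 + 0 − 10 − 0)/2 = 0/2 = 0.
(Structurally: 0 ring(s) + 0 π bond(s) = 0.)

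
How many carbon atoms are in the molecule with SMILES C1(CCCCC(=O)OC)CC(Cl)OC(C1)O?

11

The symbol for carbon appears 11 times in the SMILES. (Cl is a single chlorine, not C + l.)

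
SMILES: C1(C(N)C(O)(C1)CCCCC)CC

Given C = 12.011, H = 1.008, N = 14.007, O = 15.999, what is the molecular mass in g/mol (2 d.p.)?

185.31

Molecular formula: C11H23NO.
M = 11×12.011 + 23×1.008 + 1×14.007 + 1×15.999 = 185.31 g/mol.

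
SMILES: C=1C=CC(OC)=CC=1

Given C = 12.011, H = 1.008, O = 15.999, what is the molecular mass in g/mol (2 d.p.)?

Molecular formula: C7H8O.
M = 7×12.011 + 8×1.008 + 1×15.999 = 108.14 g/mol.

108.14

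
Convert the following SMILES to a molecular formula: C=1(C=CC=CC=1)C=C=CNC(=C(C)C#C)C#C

Heavy atoms from the SMILES: 16 C, 1 N.
Implicit hydrogens by atom environment:
  5 × C (aromatic): 1 H each → 5
  5 × C: no H
  4 × C: 1 H each → 4
  1 × C: 3 H
  1 × C (aromatic): no H
  1 × N: 1 H
  Total hydrogens = 13.
Molecular formula: C16H13N

C16H13N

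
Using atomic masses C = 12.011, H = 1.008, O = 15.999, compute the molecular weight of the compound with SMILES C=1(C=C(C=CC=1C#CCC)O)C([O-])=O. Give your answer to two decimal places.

189.19

Molecular formula: C11H9O3-.
M = 11×12.011 + 9×1.008 + 3×15.999 = 189.19 g/mol.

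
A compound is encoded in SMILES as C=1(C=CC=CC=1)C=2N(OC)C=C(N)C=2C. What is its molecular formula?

C12H14N2O

Heavy atoms from the SMILES: 12 C, 2 N, 1 O.
Implicit hydrogens by atom environment:
  6 × C (aromatic): 1 H each → 6
  4 × C (aromatic): no H
  2 × C: 3 H each → 6
  1 × N: 2 H
  1 × N (aromatic): no H
  1 × O: no H
  Total hydrogens = 14.
Molecular formula: C12H14N2O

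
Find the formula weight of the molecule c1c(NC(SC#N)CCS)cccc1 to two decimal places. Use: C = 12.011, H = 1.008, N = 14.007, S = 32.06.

224.34

Molecular formula: C10H12N2S2.
M = 10×12.011 + 12×1.008 + 2×14.007 + 2×32.06 = 224.34 g/mol.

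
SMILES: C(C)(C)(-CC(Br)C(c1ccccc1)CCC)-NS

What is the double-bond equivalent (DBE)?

4

Molecular formula from the SMILES: C15H24BrNS.
DoU = (2C + 2 + N − H − X)/2 = (2·15 + 2 + 1 − 24 − 1)/2 = 8/2 = 4.
(Structurally: 1 ring(s) + 3 π bond(s) = 4.)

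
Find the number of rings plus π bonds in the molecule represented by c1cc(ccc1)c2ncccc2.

Molecular formula from the SMILES: C11H9N.
DoU = (2C + 2 + N − H − X)/2 = (2·11 + 2 + 1 − 9 − 0)/2 = 16/2 = 8.
(Structurally: 2 ring(s) + 6 π bond(s) = 8.)

8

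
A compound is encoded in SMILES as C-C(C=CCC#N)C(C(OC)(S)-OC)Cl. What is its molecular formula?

Heavy atoms from the SMILES: 10 C, 1 Cl, 1 N, 2 O, 1 S.
Implicit hydrogens by atom environment:
  4 × C: 1 H each → 4
  3 × C: 3 H each → 9
  2 × C: no H
  2 × O: no H
  1 × C: 2 H
  1 × Cl: no H
  1 × N: no H
  1 × S: 1 H
  Total hydrogens = 16.
Molecular formula: C10H16ClNO2S

C10H16ClNO2S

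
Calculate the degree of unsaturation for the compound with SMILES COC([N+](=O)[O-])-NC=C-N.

Molecular formula from the SMILES: C4H9N3O3.
DoU = (2C + 2 + N − H − X)/2 = (2·4 + 2 + 3 − 9 − 0)/2 = 4/2 = 2.
(Structurally: 0 ring(s) + 2 π bond(s) = 2.)

2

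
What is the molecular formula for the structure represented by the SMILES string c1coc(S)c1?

Heavy atoms from the SMILES: 4 C, 1 O, 1 S.
Implicit hydrogens by atom environment:
  3 × C (aromatic): 1 H each → 3
  1 × C (aromatic): no H
  1 × O (aromatic): no H
  1 × S: 1 H
  Total hydrogens = 4.
Molecular formula: C4H4OS

C4H4OS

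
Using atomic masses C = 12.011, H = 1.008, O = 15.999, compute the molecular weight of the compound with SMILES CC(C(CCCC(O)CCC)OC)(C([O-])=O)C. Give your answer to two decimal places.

245.34

Molecular formula: C13H25O4-.
M = 13×12.011 + 25×1.008 + 4×15.999 = 245.34 g/mol.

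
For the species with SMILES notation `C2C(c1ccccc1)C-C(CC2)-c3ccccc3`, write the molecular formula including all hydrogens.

Heavy atoms from the SMILES: 18 C.
Implicit hydrogens by atom environment:
  10 × C (aromatic): 1 H each → 10
  4 × C: 2 H each → 8
  2 × C: 1 H each → 2
  2 × C (aromatic): no H
  Total hydrogens = 20.
Molecular formula: C18H20

C18H20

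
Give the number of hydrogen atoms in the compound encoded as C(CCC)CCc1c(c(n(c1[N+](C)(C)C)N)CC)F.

Hydrogens are implicit in SMILES; fill each atom to its normal valence:
  6 × C: 2 H each → 12
  5 × C: 3 H each → 15
  4 × C (aromatic): no H
  1 × F: no H
  1 × N: 2 H
  1 × N (aromatic): no H
  1 × N (charge +1): no H
  Total hydrogens = 29.

29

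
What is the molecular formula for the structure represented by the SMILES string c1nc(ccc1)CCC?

C8H11N

Heavy atoms from the SMILES: 8 C, 1 N.
Implicit hydrogens by atom environment:
  4 × C (aromatic): 1 H each → 4
  2 × C: 2 H each → 4
  1 × C: 3 H
  1 × C (aromatic): no H
  1 × N (aromatic): no H
  Total hydrogens = 11.
Molecular formula: C8H11N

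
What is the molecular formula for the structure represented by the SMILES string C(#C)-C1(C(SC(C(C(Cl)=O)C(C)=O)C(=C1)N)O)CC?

C13H16ClNO3S

Heavy atoms from the SMILES: 13 C, 1 Cl, 1 N, 3 O, 1 S.
Implicit hydrogens by atom environment:
  5 × C: 1 H each → 5
  5 × C: no H
  2 × C: 3 H each → 6
  2 × O: no H
  1 × C: 2 H
  1 × Cl: no H
  1 × N: 2 H
  1 × O: 1 H
  1 × S: no H
  Total hydrogens = 16.
Molecular formula: C13H16ClNO3S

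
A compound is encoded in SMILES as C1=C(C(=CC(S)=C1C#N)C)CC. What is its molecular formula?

Heavy atoms from the SMILES: 10 C, 1 N, 1 S.
Implicit hydrogens by atom environment:
  4 × C (aromatic): no H
  2 × C: 3 H each → 6
  2 × C (aromatic): 1 H each → 2
  1 × C: 2 H
  1 × C: no H
  1 × N: no H
  1 × S: 1 H
  Total hydrogens = 11.
Molecular formula: C10H11NS

C10H11NS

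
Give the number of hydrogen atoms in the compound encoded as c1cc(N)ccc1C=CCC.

Hydrogens are implicit in SMILES; fill each atom to its normal valence:
  4 × C (aromatic): 1 H each → 4
  2 × C: 1 H each → 2
  2 × C (aromatic): no H
  1 × C: 3 H
  1 × C: 2 H
  1 × N: 2 H
  Total hydrogens = 13.

13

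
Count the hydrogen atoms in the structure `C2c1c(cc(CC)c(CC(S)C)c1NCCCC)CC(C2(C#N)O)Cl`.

29

Hydrogens are implicit in SMILES; fill each atom to its normal valence:
  7 × C: 2 H each → 14
  5 × C (aromatic): no H
  3 × C: 3 H each → 9
  2 × C: 1 H each → 2
  2 × C: no H
  1 × C (aromatic): 1 H
  1 × Cl: no H
  1 × N: 1 H
  1 × N: no H
  1 × O: 1 H
  1 × S: 1 H
  Total hydrogens = 29.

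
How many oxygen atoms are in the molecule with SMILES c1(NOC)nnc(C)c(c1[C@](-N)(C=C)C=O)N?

The symbol for oxygen appears 2 times in the SMILES.

2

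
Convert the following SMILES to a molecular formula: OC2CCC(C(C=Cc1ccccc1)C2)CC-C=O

Heavy atoms from the SMILES: 17 C, 2 O.
Implicit hydrogens by atom environment:
  6 × C: 1 H each → 6
  5 × C: 2 H each → 10
  5 × C (aromatic): 1 H each → 5
  1 × C (aromatic): no H
  1 × O: 1 H
  1 × O: no H
  Total hydrogens = 22.
Molecular formula: C17H22O2

C17H22O2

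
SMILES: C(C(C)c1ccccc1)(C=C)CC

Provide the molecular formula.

Heavy atoms from the SMILES: 13 C.
Implicit hydrogens by atom environment:
  5 × C (aromatic): 1 H each → 5
  3 × C: 1 H each → 3
  2 × C: 3 H each → 6
  2 × C: 2 H each → 4
  1 × C (aromatic): no H
  Total hydrogens = 18.
Molecular formula: C13H18

C13H18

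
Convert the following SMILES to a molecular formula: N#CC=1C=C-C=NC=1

Heavy atoms from the SMILES: 6 C, 2 N.
Implicit hydrogens by atom environment:
  4 × C (aromatic): 1 H each → 4
  1 × C (aromatic): no H
  1 × C: no H
  1 × N (aromatic): no H
  1 × N: no H
  Total hydrogens = 4.
Molecular formula: C6H4N2

C6H4N2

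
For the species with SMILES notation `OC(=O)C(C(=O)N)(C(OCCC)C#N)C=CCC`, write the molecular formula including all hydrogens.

C12H18N2O4

Heavy atoms from the SMILES: 12 C, 2 N, 4 O.
Implicit hydrogens by atom environment:
  4 × C: no H
  3 × C: 2 H each → 6
  3 × C: 1 H each → 3
  3 × O: no H
  2 × C: 3 H each → 6
  1 × N: 2 H
  1 × N: no H
  1 × O: 1 H
  Total hydrogens = 18.
Molecular formula: C12H18N2O4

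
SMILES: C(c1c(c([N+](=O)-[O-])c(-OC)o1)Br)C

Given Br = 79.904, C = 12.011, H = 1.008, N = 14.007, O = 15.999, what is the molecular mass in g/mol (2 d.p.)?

Molecular formula: C7H8BrNO4.
M = 1×79.904 + 7×12.011 + 8×1.008 + 1×14.007 + 4×15.999 = 250.05 g/mol.

250.05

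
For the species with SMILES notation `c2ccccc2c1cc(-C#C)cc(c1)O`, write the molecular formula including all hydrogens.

Heavy atoms from the SMILES: 14 C, 1 O.
Implicit hydrogens by atom environment:
  8 × C (aromatic): 1 H each → 8
  4 × C (aromatic): no H
  1 × C: 1 H
  1 × C: no H
  1 × O: 1 H
  Total hydrogens = 10.
Molecular formula: C14H10O

C14H10O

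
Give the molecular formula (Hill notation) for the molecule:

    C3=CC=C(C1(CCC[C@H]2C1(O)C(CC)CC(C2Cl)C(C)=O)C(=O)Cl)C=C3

Heavy atoms from the SMILES: 21 C, 2 Cl, 3 O.
Implicit hydrogens by atom environment:
  5 × C: 2 H each → 10
  5 × C (aromatic): 1 H each → 5
  4 × C: 1 H each → 4
  4 × C: no H
  2 × C: 3 H each → 6
  2 × Cl: no H
  2 × O: no H
  1 × C (aromatic): no H
  1 × O: 1 H
  Total hydrogens = 26.
Molecular formula: C21H26Cl2O3

C21H26Cl2O3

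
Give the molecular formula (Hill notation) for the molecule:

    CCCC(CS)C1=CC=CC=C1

Heavy atoms from the SMILES: 11 C, 1 S.
Implicit hydrogens by atom environment:
  5 × C (aromatic): 1 H each → 5
  3 × C: 2 H each → 6
  1 × C: 3 H
  1 × C: 1 H
  1 × C (aromatic): no H
  1 × S: 1 H
  Total hydrogens = 16.
Molecular formula: C11H16S

C11H16S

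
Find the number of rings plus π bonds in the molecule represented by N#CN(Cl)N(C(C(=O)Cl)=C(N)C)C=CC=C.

Molecular formula from the SMILES: C9H10Cl2N4O.
DoU = (2C + 2 + N − H − X)/2 = (2·9 + 2 + 4 − 10 − 2)/2 = 12/2 = 6.
(Structurally: 0 ring(s) + 6 π bond(s) = 6.)

6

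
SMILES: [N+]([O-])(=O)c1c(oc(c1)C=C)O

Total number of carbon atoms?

The symbol for carbon appears 6 times in the SMILES. Lowercase c denotes aromatic carbon and counts toward C.

6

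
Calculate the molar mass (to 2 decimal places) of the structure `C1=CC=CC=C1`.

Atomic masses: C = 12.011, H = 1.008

78.11

Molecular formula: C6H6.
M = 6×12.011 + 6×1.008 = 78.11 g/mol.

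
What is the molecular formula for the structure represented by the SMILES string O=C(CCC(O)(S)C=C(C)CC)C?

C10H18O2S

Heavy atoms from the SMILES: 10 C, 2 O, 1 S.
Implicit hydrogens by atom environment:
  3 × C: 3 H each → 9
  3 × C: 2 H each → 6
  3 × C: no H
  1 × C: 1 H
  1 × O: 1 H
  1 × O: no H
  1 × S: 1 H
  Total hydrogens = 18.
Molecular formula: C10H18O2S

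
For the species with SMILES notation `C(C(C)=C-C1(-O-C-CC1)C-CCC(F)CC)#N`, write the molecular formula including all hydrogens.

Heavy atoms from the SMILES: 14 C, 1 F, 1 N, 1 O.
Implicit hydrogens by atom environment:
  7 × C: 2 H each → 14
  3 × C: no H
  2 × C: 3 H each → 6
  2 × C: 1 H each → 2
  1 × F: no H
  1 × N: no H
  1 × O: no H
  Total hydrogens = 22.
Molecular formula: C14H22FNO

C14H22FNO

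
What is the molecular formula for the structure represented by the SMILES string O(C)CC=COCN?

Heavy atoms from the SMILES: 5 C, 1 N, 2 O.
Implicit hydrogens by atom environment:
  2 × C: 2 H each → 4
  2 × C: 1 H each → 2
  2 × O: no H
  1 × C: 3 H
  1 × N: 2 H
  Total hydrogens = 11.
Molecular formula: C5H11NO2

C5H11NO2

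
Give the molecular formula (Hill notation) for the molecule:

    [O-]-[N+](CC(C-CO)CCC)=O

Heavy atoms from the SMILES: 7 C, 1 N, 3 O.
Implicit hydrogens by atom environment:
  5 × C: 2 H each → 10
  1 × C: 3 H
  1 × C: 1 H
  1 × N (charge +1): no H
  1 × O: 1 H
  1 × O: no H
  1 × O (charge -1): no H
  Total hydrogens = 15.
Molecular formula: C7H15NO3

C7H15NO3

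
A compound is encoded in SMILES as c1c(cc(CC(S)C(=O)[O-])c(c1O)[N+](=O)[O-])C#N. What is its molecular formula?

C10H7N2O5S-

Heavy atoms from the SMILES: 10 C, 2 N, 5 O, 1 S.
Implicit hydrogens by atom environment:
  4 × C (aromatic): no H
  2 × C (aromatic): 1 H each → 2
  2 × C: no H
  2 × O: no H
  2 × O (charge -1): no H
  1 × C: 2 H
  1 × C: 1 H
  1 × N: no H
  1 × N (charge +1): no H
  1 × O: 1 H
  1 × S: 1 H
  Total hydrogens = 7.
Net charge -1.
Molecular formula: C10H7N2O5S-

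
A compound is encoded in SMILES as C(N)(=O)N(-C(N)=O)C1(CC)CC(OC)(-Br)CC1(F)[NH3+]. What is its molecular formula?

C10H19BrFN4O3+

Heavy atoms from the SMILES: 1 Br, 10 C, 1 F, 4 N, 3 O.
Implicit hydrogens by atom environment:
  5 × C: no H
  3 × C: 2 H each → 6
  3 × O: no H
  2 × C: 3 H each → 6
  2 × N: 2 H each → 4
  1 × Br: no H
  1 × F: no H
  1 × N (charge +1): 3 H
  1 × N: no H
  Total hydrogens = 19.
Net charge +1.
Molecular formula: C10H19BrFN4O3+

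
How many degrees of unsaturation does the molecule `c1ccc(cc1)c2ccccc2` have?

Molecular formula from the SMILES: C12H10.
DoU = (2C + 2 + N − H − X)/2 = (2·12 + 2 + 0 − 10 − 0)/2 = 16/2 = 8.
(Structurally: 2 ring(s) + 6 π bond(s) = 8.)

8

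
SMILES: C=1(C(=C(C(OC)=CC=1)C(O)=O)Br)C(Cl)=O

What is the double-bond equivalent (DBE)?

Molecular formula from the SMILES: C9H6BrClO4.
DoU = (2C + 2 + N − H − X)/2 = (2·9 + 2 + 0 − 6 − 2)/2 = 12/2 = 6.
(Structurally: 1 ring(s) + 5 π bond(s) = 6.)

6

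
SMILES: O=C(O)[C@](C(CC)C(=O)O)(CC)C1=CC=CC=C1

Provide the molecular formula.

Heavy atoms from the SMILES: 14 C, 4 O.
Implicit hydrogens by atom environment:
  5 × C (aromatic): 1 H each → 5
  3 × C: no H
  2 × C: 3 H each → 6
  2 × C: 2 H each → 4
  2 × O: 1 H each → 2
  2 × O: no H
  1 × C: 1 H
  1 × C (aromatic): no H
  Total hydrogens = 18.
Molecular formula: C14H18O4

C14H18O4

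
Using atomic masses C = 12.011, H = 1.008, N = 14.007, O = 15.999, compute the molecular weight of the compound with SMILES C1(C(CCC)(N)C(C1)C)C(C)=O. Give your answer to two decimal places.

Molecular formula: C10H19NO.
M = 10×12.011 + 19×1.008 + 1×14.007 + 1×15.999 = 169.27 g/mol.

169.27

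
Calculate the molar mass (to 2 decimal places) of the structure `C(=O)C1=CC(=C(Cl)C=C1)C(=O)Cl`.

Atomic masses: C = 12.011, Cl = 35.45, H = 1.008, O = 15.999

203.02

Molecular formula: C8H4Cl2O2.
M = 8×12.011 + 2×35.45 + 4×1.008 + 2×15.999 = 203.02 g/mol.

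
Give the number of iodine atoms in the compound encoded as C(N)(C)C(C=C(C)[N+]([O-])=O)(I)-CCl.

1

The symbol for iodine appears 1 time in the SMILES.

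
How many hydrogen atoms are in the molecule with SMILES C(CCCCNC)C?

17

Hydrogens are implicit in SMILES; fill each atom to its normal valence:
  5 × C: 2 H each → 10
  2 × C: 3 H each → 6
  1 × N: 1 H
  Total hydrogens = 17.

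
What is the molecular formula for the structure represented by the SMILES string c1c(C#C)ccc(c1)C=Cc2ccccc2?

C16H12

Heavy atoms from the SMILES: 16 C.
Implicit hydrogens by atom environment:
  9 × C (aromatic): 1 H each → 9
  3 × C: 1 H each → 3
  3 × C (aromatic): no H
  1 × C: no H
  Total hydrogens = 12.
Molecular formula: C16H12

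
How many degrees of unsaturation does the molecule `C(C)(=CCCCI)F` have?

Molecular formula from the SMILES: C6H10FI.
DoU = (2C + 2 + N − H − X)/2 = (2·6 + 2 + 0 − 10 − 2)/2 = 2/2 = 1.
(Structurally: 0 ring(s) + 1 π bond(s) = 1.)

1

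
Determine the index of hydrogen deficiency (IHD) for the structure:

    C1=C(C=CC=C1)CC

Molecular formula from the SMILES: C8H10.
DoU = (2C + 2 + N − H − X)/2 = (2·8 + 2 + 0 − 10 − 0)/2 = 8/2 = 4.
(Structurally: 1 ring(s) + 3 π bond(s) = 4.)

4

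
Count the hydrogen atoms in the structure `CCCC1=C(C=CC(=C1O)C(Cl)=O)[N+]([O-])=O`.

10

Hydrogens are implicit in SMILES; fill each atom to its normal valence:
  4 × C (aromatic): no H
  2 × C: 2 H each → 4
  2 × C (aromatic): 1 H each → 2
  2 × O: no H
  1 × C: 3 H
  1 × C: no H
  1 × Cl: no H
  1 × N (charge +1): no H
  1 × O: 1 H
  1 × O (charge -1): no H
  Total hydrogens = 10.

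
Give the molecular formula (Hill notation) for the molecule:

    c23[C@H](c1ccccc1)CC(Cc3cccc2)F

C16H15F

Heavy atoms from the SMILES: 16 C, 1 F.
Implicit hydrogens by atom environment:
  9 × C (aromatic): 1 H each → 9
  3 × C (aromatic): no H
  2 × C: 2 H each → 4
  2 × C: 1 H each → 2
  1 × F: no H
  Total hydrogens = 15.
Molecular formula: C16H15F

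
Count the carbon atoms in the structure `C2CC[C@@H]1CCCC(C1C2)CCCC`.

The symbol for carbon appears 14 times in the SMILES.

14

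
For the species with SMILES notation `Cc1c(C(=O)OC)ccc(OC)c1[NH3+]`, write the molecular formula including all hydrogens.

C10H14NO3+

Heavy atoms from the SMILES: 10 C, 1 N, 3 O.
Implicit hydrogens by atom environment:
  4 × C (aromatic): no H
  3 × C: 3 H each → 9
  3 × O: no H
  2 × C (aromatic): 1 H each → 2
  1 × C: no H
  1 × N (charge +1): 3 H
  Total hydrogens = 14.
Net charge +1.
Molecular formula: C10H14NO3+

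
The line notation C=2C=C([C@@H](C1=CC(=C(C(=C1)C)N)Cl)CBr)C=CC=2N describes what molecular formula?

Heavy atoms from the SMILES: 1 Br, 15 C, 1 Cl, 2 N.
Implicit hydrogens by atom environment:
  6 × C (aromatic): 1 H each → 6
  6 × C (aromatic): no H
  2 × N: 2 H each → 4
  1 × Br: no H
  1 × C: 3 H
  1 × C: 2 H
  1 × C: 1 H
  1 × Cl: no H
  Total hydrogens = 16.
Molecular formula: C15H16BrClN2

C15H16BrClN2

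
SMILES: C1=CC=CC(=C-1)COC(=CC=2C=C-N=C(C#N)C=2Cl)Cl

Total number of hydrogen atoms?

10

Hydrogens are implicit in SMILES; fill each atom to its normal valence:
  7 × C (aromatic): 1 H each → 7
  4 × C (aromatic): no H
  2 × C: no H
  2 × Cl: no H
  1 × C: 2 H
  1 × C: 1 H
  1 × N (aromatic): no H
  1 × N: no H
  1 × O: no H
  Total hydrogens = 10.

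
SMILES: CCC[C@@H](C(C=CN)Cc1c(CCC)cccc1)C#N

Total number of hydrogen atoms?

Hydrogens are implicit in SMILES; fill each atom to its normal valence:
  5 × C: 2 H each → 10
  4 × C: 1 H each → 4
  4 × C (aromatic): 1 H each → 4
  2 × C: 3 H each → 6
  2 × C (aromatic): no H
  1 × C: no H
  1 × N: 2 H
  1 × N: no H
  Total hydrogens = 26.

26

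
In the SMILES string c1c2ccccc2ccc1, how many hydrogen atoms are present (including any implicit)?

Hydrogens are implicit in SMILES; fill each atom to its normal valence:
  8 × C (aromatic): 1 H each → 8
  2 × C (aromatic): no H
  Total hydrogens = 8.

8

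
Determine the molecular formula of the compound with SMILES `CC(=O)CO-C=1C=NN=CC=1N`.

C7H9N3O2

Heavy atoms from the SMILES: 7 C, 3 N, 2 O.
Implicit hydrogens by atom environment:
  2 × C (aromatic): 1 H each → 2
  2 × C (aromatic): no H
  2 × N (aromatic): no H
  2 × O: no H
  1 × C: 3 H
  1 × C: 2 H
  1 × C: no H
  1 × N: 2 H
  Total hydrogens = 9.
Molecular formula: C7H9N3O2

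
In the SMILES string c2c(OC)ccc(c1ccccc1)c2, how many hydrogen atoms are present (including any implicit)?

12

Hydrogens are implicit in SMILES; fill each atom to its normal valence:
  9 × C (aromatic): 1 H each → 9
  3 × C (aromatic): no H
  1 × C: 3 H
  1 × O: no H
  Total hydrogens = 12.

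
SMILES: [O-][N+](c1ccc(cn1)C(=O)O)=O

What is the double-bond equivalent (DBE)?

Molecular formula from the SMILES: C6H4N2O4.
DoU = (2C + 2 + N − H − X)/2 = (2·6 + 2 + 2 − 4 − 0)/2 = 12/2 = 6.
(Structurally: 1 ring(s) + 5 π bond(s) = 6.)

6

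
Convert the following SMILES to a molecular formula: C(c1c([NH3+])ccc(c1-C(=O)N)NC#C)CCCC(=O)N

C14H19N4O2+

Heavy atoms from the SMILES: 14 C, 4 N, 2 O.
Implicit hydrogens by atom environment:
  4 × C: 2 H each → 8
  4 × C (aromatic): no H
  3 × C: no H
  2 × C (aromatic): 1 H each → 2
  2 × N: 2 H each → 4
  2 × O: no H
  1 × C: 1 H
  1 × N (charge +1): 3 H
  1 × N: 1 H
  Total hydrogens = 19.
Net charge +1.
Molecular formula: C14H19N4O2+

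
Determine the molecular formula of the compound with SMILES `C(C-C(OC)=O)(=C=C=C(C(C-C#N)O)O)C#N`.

C11H10N2O4

Heavy atoms from the SMILES: 11 C, 2 N, 4 O.
Implicit hydrogens by atom environment:
  7 × C: no H
  2 × C: 2 H each → 4
  2 × N: no H
  2 × O: 1 H each → 2
  2 × O: no H
  1 × C: 3 H
  1 × C: 1 H
  Total hydrogens = 10.
Molecular formula: C11H10N2O4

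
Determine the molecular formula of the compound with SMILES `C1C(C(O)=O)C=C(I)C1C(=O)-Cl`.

Heavy atoms from the SMILES: 7 C, 1 Cl, 1 I, 3 O.
Implicit hydrogens by atom environment:
  3 × C: 1 H each → 3
  3 × C: no H
  2 × O: no H
  1 × C: 2 H
  1 × Cl: no H
  1 × I: no H
  1 × O: 1 H
  Total hydrogens = 6.
Molecular formula: C7H6ClIO3

C7H6ClIO3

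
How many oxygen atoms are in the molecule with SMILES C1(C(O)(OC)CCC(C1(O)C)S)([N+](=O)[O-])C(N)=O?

The symbol for oxygen appears 6 times in the SMILES.

6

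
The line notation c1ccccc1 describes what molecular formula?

C6H6

Heavy atoms from the SMILES: 6 C.
Implicit hydrogens by atom environment:
  6 × C (aromatic): 1 H each → 6
  Total hydrogens = 6.
Molecular formula: C6H6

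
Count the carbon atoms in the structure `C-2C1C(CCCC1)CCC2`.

10

The symbol for carbon appears 10 times in the SMILES.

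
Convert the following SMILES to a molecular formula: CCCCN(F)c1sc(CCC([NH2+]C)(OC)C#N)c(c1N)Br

C14H23BrFN4OS+

Heavy atoms from the SMILES: 1 Br, 14 C, 1 F, 4 N, 1 O, 1 S.
Implicit hydrogens by atom environment:
  5 × C: 2 H each → 10
  4 × C (aromatic): no H
  3 × C: 3 H each → 9
  2 × C: no H
  2 × N: no H
  1 × Br: no H
  1 × F: no H
  1 × N: 2 H
  1 × N (charge +1): 2 H
  1 × O: no H
  1 × S (aromatic): no H
  Total hydrogens = 23.
Net charge +1.
Molecular formula: C14H23BrFN4OS+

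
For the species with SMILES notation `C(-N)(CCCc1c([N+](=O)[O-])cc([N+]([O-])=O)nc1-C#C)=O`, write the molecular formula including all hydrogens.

C11H10N4O5

Heavy atoms from the SMILES: 11 C, 4 N, 5 O.
Implicit hydrogens by atom environment:
  4 × C (aromatic): no H
  3 × C: 2 H each → 6
  3 × O: no H
  2 × C: no H
  2 × N (charge +1): no H
  2 × O (charge -1): no H
  1 × C (aromatic): 1 H
  1 × C: 1 H
  1 × N: 2 H
  1 × N (aromatic): no H
  Total hydrogens = 10.
Molecular formula: C11H10N4O5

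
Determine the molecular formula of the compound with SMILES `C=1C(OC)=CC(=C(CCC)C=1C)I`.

Heavy atoms from the SMILES: 11 C, 1 I, 1 O.
Implicit hydrogens by atom environment:
  4 × C (aromatic): no H
  3 × C: 3 H each → 9
  2 × C: 2 H each → 4
  2 × C (aromatic): 1 H each → 2
  1 × I: no H
  1 × O: no H
  Total hydrogens = 15.
Molecular formula: C11H15IO

C11H15IO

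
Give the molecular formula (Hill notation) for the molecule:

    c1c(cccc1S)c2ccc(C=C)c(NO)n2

C13H12N2OS

Heavy atoms from the SMILES: 13 C, 2 N, 1 O, 1 S.
Implicit hydrogens by atom environment:
  6 × C (aromatic): 1 H each → 6
  5 × C (aromatic): no H
  1 × C: 2 H
  1 × C: 1 H
  1 × N: 1 H
  1 × N (aromatic): no H
  1 × O: 1 H
  1 × S: 1 H
  Total hydrogens = 12.
Molecular formula: C13H12N2OS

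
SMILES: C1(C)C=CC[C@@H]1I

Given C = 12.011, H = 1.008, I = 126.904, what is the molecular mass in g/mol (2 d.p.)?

208.04

Molecular formula: C6H9I.
M = 6×12.011 + 9×1.008 + 1×126.904 = 208.04 g/mol.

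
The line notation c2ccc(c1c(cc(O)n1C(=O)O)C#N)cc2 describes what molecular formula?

C12H8N2O3

Heavy atoms from the SMILES: 12 C, 2 N, 3 O.
Implicit hydrogens by atom environment:
  6 × C (aromatic): 1 H each → 6
  4 × C (aromatic): no H
  2 × C: no H
  2 × O: 1 H each → 2
  1 × N (aromatic): no H
  1 × N: no H
  1 × O: no H
  Total hydrogens = 8.
Molecular formula: C12H8N2O3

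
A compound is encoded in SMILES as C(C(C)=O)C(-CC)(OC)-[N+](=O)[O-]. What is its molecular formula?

C7H13NO4

Heavy atoms from the SMILES: 7 C, 1 N, 4 O.
Implicit hydrogens by atom environment:
  3 × C: 3 H each → 9
  3 × O: no H
  2 × C: 2 H each → 4
  2 × C: no H
  1 × N (charge +1): no H
  1 × O (charge -1): no H
  Total hydrogens = 13.
Molecular formula: C7H13NO4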